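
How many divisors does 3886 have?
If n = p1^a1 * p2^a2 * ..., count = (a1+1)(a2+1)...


3886 = 2^1 × 29^1 × 67^1
d(3886) = (1+1) × (1+1) × (1+1) = 8

8 divisors


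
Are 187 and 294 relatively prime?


Euclidean algorithm:
294 = 1 * 187 + 107
187 = 1 * 107 + 80
107 = 1 * 80 + 27
80 = 2 * 27 + 26
27 = 1 * 26 + 1
26 = 26 * 1 + 0
GCD(187, 294) = 1

Yes, coprime (GCD = 1)


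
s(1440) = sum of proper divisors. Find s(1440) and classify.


Proper divisors: 1, 2, 3, 4, 5, 6, 8, 9, 10, 12, 15, 16, 18, 20, 24, 30, 32, 36, 40, 45, 48, 60, 72, 80, 90, 96, 120, 144, 160, 180, 240, 288, 360, 480, 720
Sum = 1 + 2 + 3 + 4 + 5 + 6 + 8 + 9 + 10 + 12 + 15 + 16 + 18 + 20 + 24 + 30 + 32 + 36 + 40 + 45 + 48 + 60 + 72 + 80 + 90 + 96 + 120 + 144 + 160 + 180 + 240 + 288 + 360 + 480 + 720 = 3474
3474 > 1440 → abundant

s(1440) = 3474 (abundant)


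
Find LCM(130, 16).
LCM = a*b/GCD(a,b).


GCD(130, 16) = 2
LCM = 130*16/2 = 2080/2 = 1040

LCM = 1040


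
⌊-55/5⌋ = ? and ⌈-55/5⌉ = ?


-55/5 = -11.0000
floor = -11
ceil = -11

floor = -11, ceil = -11


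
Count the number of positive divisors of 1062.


1062 = 2^1 × 3^2 × 59^1
d(1062) = (1+1) × (2+1) × (1+1) = 12

12 divisors


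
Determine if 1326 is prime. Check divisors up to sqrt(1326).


1326 / 2 = 663 (exact division)
1326 is NOT prime.

No, 1326 is not prime


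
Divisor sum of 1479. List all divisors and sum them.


Divisors of 1479: 1, 3, 17, 29, 51, 87, 493, 1479
Sum = 1 + 3 + 17 + 29 + 51 + 87 + 493 + 1479 = 2160

σ(1479) = 2160


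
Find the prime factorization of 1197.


1197 / 3 = 399
399 / 3 = 133
133 / 7 = 19
19 / 19 = 1
1197 = 3^2 × 7 × 19


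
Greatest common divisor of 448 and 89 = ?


448 = 5 * 89 + 3
89 = 29 * 3 + 2
3 = 1 * 2 + 1
2 = 2 * 1 + 0
GCD = 1


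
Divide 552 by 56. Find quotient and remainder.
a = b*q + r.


552 = 56 * 9 + 48
Check: 504 + 48 = 552

q = 9, r = 48


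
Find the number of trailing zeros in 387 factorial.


floor(387/5) = 77
floor(387/25) = 15
floor(387/125) = 3
Total = 95

95 trailing zeros


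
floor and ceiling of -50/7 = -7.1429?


-50/7 = -7.1429
floor = -8
ceil = -7

floor = -8, ceil = -7


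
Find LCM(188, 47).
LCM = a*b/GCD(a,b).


GCD(188, 47) = 47
LCM = 188*47/47 = 8836/47 = 188

LCM = 188


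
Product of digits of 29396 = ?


2 × 9 × 3 × 9 × 6 = 2916


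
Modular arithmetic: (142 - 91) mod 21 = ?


142 - 91 = 51
51 mod 21 = 9


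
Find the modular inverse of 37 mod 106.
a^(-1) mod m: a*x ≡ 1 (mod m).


Use the extended Euclidean algorithm on (106, 37); each row r = 106*s + 37*t:
r=106, s=1, t=0
r=37, s=0, t=1
q=2: r=32, s=1, t=-2   [106*(1) + 37*(-2) = 32]
q=1: r=5, s=-1, t=3   [106*(-1) + 37*(3) = 5]
q=6: r=2, s=7, t=-20   [106*(7) + 37*(-20) = 2]
q=2: r=1, s=-15, t=43   [106*(-15) + 37*(43) = 1]
q=2: r=0, s=37, t=-106   [106*(37) + 37*(-106) = 0]
GCD = 1 with t = 43, so 37*(43) ≡ 1 (mod 106)
Inverse = 43 mod 106 = 43
Check: 37 * 43 = 1591 ≡ 1 (mod 106)

37^(-1) ≡ 43 (mod 106)


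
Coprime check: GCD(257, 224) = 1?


Euclidean algorithm:
257 = 1 * 224 + 33
224 = 6 * 33 + 26
33 = 1 * 26 + 7
26 = 3 * 7 + 5
7 = 1 * 5 + 2
5 = 2 * 2 + 1
2 = 2 * 1 + 0
GCD(257, 224) = 1

Yes, coprime (GCD = 1)


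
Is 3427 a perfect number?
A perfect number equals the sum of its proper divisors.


Proper divisors of 3427: 1, 23, 149
Sum = 1 + 23 + 149 = 173

No, 3427 is not perfect (173 ≠ 3427)


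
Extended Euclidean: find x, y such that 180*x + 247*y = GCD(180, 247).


Tabular extended Euclidean (each row: r = 180*s + 247*t):
r=180, s=1, t=0
r=247, s=0, t=1
q=0: r=180, s=1, t=0   [180*(1) + 247*(0) = 180]
q=1: r=67, s=-1, t=1   [180*(-1) + 247*(1) = 67]
q=2: r=46, s=3, t=-2   [180*(3) + 247*(-2) = 46]
q=1: r=21, s=-4, t=3   [180*(-4) + 247*(3) = 21]
q=2: r=4, s=11, t=-8   [180*(11) + 247*(-8) = 4]
q=5: r=1, s=-59, t=43   [180*(-59) + 247*(43) = 1]
q=4: r=0, s=247, t=-180   [180*(247) + 247*(-180) = 0]
GCD = 1; from the row with r=1: x=-59, y=43
Check: 180*(-59) + 247*(43) = -10620 + 10621 = 1

GCD = 1, x = -59, y = 43


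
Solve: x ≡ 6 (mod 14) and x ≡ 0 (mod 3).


M = 14*3 = 42
M1 = M/14 = 3, M2 = M/3 = 14
M1^(-1) mod 14 = 5, M2^(-1) mod 3 = 2
x = 6*3*5 + 0*14*2 = 90
90 mod 42 = 6
Check: 6 mod 14 = 6 ✓, 6 mod 3 = 0 ✓

x ≡ 6 (mod 42)


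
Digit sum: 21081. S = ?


2 + 1 + 0 + 8 + 1 = 12


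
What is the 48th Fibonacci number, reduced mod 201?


F(k) mod 201 for k=1..48:
1, 1, 2, 3, 5, 8, 13, 21, 34, 55, 89, 144, 32, 176, 7, 183, 190, 172, 161, 132, 92, 23, 115, 138, 52, 190, 41, 30, 71, 101, 172, 72, 43, 115, 158, 72, 29, 101, 130, 30, 160, 190, 149, 138, 86, 23, 109, 132
F(48) mod 201 = 132


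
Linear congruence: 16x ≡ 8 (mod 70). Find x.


GCD(16, 70) = 2 divides 8
Divide: 8x ≡ 4 (mod 35)
x ≡ 18 (mod 35)


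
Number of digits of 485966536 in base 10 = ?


485966536 has 9 digits in base 10
floor(log10(485966536)) + 1 = floor(8.6866) + 1 = 9

9 digits (base 10)


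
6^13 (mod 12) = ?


6^1 mod 12 = 6
6^2 mod 12 = 0
6^3 mod 12 = 0
6^4 mod 12 = 0
6^5 mod 12 = 0
6^6 mod 12 = 0
6^7 mod 12 = 0
6^8 mod 12 = 0
6^9 mod 12 = 0
6^10 mod 12 = 0
6^11 mod 12 = 0
6^12 mod 12 = 0
6^13 mod 12 = 0


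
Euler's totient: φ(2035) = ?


2035 = 5 × 11 × 37
Prime factors: 5, 11, 37
φ(2035) = 2035 × (1-1/5) × (1-1/11) × (1-1/37)
= 2035 × 4/5 × 10/11 × 36/37 = 1440

φ(2035) = 1440


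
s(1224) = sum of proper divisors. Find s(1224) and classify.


Proper divisors: 1, 2, 3, 4, 6, 8, 9, 12, 17, 18, 24, 34, 36, 51, 68, 72, 102, 136, 153, 204, 306, 408, 612
Sum = 1 + 2 + 3 + 4 + 6 + 8 + 9 + 12 + 17 + 18 + 24 + 34 + 36 + 51 + 68 + 72 + 102 + 136 + 153 + 204 + 306 + 408 + 612 = 2286
2286 > 1224 → abundant

s(1224) = 2286 (abundant)


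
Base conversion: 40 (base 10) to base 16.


40 (base 10) = 40 (decimal)
40 (decimal) = 28 (base 16)


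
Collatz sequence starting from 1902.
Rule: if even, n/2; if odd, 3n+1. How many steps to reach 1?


1902 → 951 → 2854 → 1427 → 4282 → 2141 → 6424 → 3212 → 1606 → 803 → 2410 → 1205 → 3616 → 1808 → 904 → 452 → 226 → 113 → 340 → 170 → 85 → 256 → 128 → 64 → 32 → 16 → 8 → 4 → 2 → 1
Total steps = 29

29 steps


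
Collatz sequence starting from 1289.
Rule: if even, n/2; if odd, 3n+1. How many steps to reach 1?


1289 → 3868 → 1934 → 967 → 2902 → 1451 → 4354 → 2177 → 6532 → 3266 → 1633 → 4900 → 2450 → 1225 → 3676 → 1838 → 919 → 2758 → 1379 → 4138 → 2069 → 6208 → 3104 → 1552 → 776 → 388 → 194 → 97 → 292 → 146 → 73 → 220 → 110 → 55 → 166 → 83 → 250 → 125 → 376 → 188 → 94 → 47 → 142 → 71 → 214 → 107 → 322 → 161 → 484 → 242 → 121 → 364 → 182 → 91 → 274 → 137 → 412 → 206 → 103 → 310 → 155 → 466 → 233 → 700 → 350 → 175 → 526 → 263 → 790 → 395 → 1186 → 593 → 1780 → 890 → 445 → 1336 → 668 → 334 → 167 → 502 → 251 → 754 → 377 → 1132 → 566 → 283 → 850 → 425 → 1276 → 638 → 319 → 958 → 479 → 1438 → 719 → 2158 → 1079 → 3238 → 1619 → 4858 → 2429 → 7288 → 3644 → 1822 → 911 → 2734 → 1367 → 4102 → 2051 → 6154 → 3077 → 9232 → 4616 → 2308 → 1154 → 577 → 1732 → 866 → 433 → 1300 → 650 → 325 → 976 → 488 → 244 → 122 → 61 → 184 → 92 → 46 → 23 → 70 → 35 → 106 → 53 → 160 → 80 → 40 → 20 → 10 → 5 → 16 → 8 → 4 → 2 → 1
Total steps = 145

145 steps


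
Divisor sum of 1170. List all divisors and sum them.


Divisors of 1170: 1, 2, 3, 5, 6, 9, 10, 13, 15, 18, 26, 30, 39, 45, 65, 78, 90, 117, 130, 195, 234, 390, 585, 1170
Sum = 1 + 2 + 3 + 5 + 6 + 9 + 10 + 13 + 15 + 18 + 26 + 30 + 39 + 45 + 65 + 78 + 90 + 117 + 130 + 195 + 234 + 390 + 585 + 1170 = 3276

σ(1170) = 3276


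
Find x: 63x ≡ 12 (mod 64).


GCD(63, 64) = 1, unique solution
a^(-1) mod 64 = 63
x = 63 * 12 mod 64 = 52

x ≡ 52 (mod 64)


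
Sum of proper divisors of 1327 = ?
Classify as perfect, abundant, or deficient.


Proper divisors: 1
Sum = 1 = 1
1 < 1327 → deficient

s(1327) = 1 (deficient)


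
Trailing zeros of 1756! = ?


floor(1756/5) = 351
floor(1756/25) = 70
floor(1756/125) = 14
floor(1756/625) = 2
Total = 437

437 trailing zeros


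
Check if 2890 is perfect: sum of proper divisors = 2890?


Proper divisors of 2890: 1, 2, 5, 10, 17, 34, 85, 170, 289, 578, 1445
Sum = 1 + 2 + 5 + 10 + 17 + 34 + 85 + 170 + 289 + 578 + 1445 = 2636

No, 2890 is not perfect (2636 ≠ 2890)


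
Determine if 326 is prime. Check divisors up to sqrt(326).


326 / 2 = 163 (exact division)
326 is NOT prime.

No, 326 is not prime


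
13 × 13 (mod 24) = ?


13 × 13 = 169
169 mod 24 = 1


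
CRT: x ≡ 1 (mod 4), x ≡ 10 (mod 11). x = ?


M = 4*11 = 44
M1 = M/4 = 11, M2 = M/11 = 4
M1^(-1) mod 4 = 3, M2^(-1) mod 11 = 3
x = 1*11*3 + 10*4*3 = 153
153 mod 44 = 21
Check: 21 mod 4 = 1 ✓, 21 mod 11 = 10 ✓

x ≡ 21 (mod 44)


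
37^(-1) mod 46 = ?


Use the extended Euclidean algorithm on (46, 37); each row r = 46*s + 37*t:
r=46, s=1, t=0
r=37, s=0, t=1
q=1: r=9, s=1, t=-1   [46*(1) + 37*(-1) = 9]
q=4: r=1, s=-4, t=5   [46*(-4) + 37*(5) = 1]
q=9: r=0, s=37, t=-46   [46*(37) + 37*(-46) = 0]
GCD = 1 with t = 5, so 37*(5) ≡ 1 (mod 46)
Inverse = 5 mod 46 = 5
Check: 37 * 5 = 185 ≡ 1 (mod 46)

37^(-1) ≡ 5 (mod 46)


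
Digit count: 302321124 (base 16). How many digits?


302321124 in base 16 = 12050DE4
Number of digits = 8

8 digits (base 16)


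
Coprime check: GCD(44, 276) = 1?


Euclidean algorithm:
276 = 6 * 44 + 12
44 = 3 * 12 + 8
12 = 1 * 8 + 4
8 = 2 * 4 + 0
GCD(44, 276) = 4

No, not coprime (GCD = 4)


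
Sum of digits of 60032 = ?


6 + 0 + 0 + 3 + 2 = 11


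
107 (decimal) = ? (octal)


107 (base 10) = 107 (decimal)
107 (decimal) = 153 (base 8)


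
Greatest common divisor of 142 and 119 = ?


142 = 1 * 119 + 23
119 = 5 * 23 + 4
23 = 5 * 4 + 3
4 = 1 * 3 + 1
3 = 3 * 1 + 0
GCD = 1


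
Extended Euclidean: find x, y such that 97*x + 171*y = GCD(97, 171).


Tabular extended Euclidean (each row: r = 97*s + 171*t):
r=97, s=1, t=0
r=171, s=0, t=1
q=0: r=97, s=1, t=0   [97*(1) + 171*(0) = 97]
q=1: r=74, s=-1, t=1   [97*(-1) + 171*(1) = 74]
q=1: r=23, s=2, t=-1   [97*(2) + 171*(-1) = 23]
q=3: r=5, s=-7, t=4   [97*(-7) + 171*(4) = 5]
q=4: r=3, s=30, t=-17   [97*(30) + 171*(-17) = 3]
q=1: r=2, s=-37, t=21   [97*(-37) + 171*(21) = 2]
q=1: r=1, s=67, t=-38   [97*(67) + 171*(-38) = 1]
q=2: r=0, s=-171, t=97   [97*(-171) + 171*(97) = 0]
GCD = 1; from the row with r=1: x=67, y=-38
Check: 97*(67) + 171*(-38) = 6499 - 6498 = 1

GCD = 1, x = 67, y = -38


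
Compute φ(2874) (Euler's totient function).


2874 = 2 × 3 × 479
Prime factors: 2, 3, 479
φ(2874) = 2874 × (1-1/2) × (1-1/3) × (1-1/479)
= 2874 × 1/2 × 2/3 × 478/479 = 956

φ(2874) = 956


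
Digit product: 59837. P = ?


5 × 9 × 8 × 3 × 7 = 7560


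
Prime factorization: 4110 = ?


4110 / 2 = 2055
2055 / 3 = 685
685 / 5 = 137
137 / 137 = 1
4110 = 2 × 3 × 5 × 137


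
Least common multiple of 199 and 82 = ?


GCD(199, 82) = 1
LCM = 199*82/1 = 16318/1 = 16318

LCM = 16318


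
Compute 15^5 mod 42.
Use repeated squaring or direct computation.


15^1 mod 42 = 15
15^2 mod 42 = 15
15^3 mod 42 = 15
15^4 mod 42 = 15
15^5 mod 42 = 15


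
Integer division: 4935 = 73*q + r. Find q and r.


4935 = 73 * 67 + 44
Check: 4891 + 44 = 4935

q = 67, r = 44


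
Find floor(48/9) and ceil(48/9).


48/9 = 5.3333
floor = 5
ceil = 6

floor = 5, ceil = 6


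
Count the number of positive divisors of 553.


553 = 7^1 × 79^1
d(553) = (1+1) × (1+1) = 4

4 divisors


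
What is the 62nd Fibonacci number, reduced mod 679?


F(k) mod 679 for k=1..62:
1, 1, 2, 3, 5, 8, 13, 21, 34, 55, 89, 144, 233, 377, 610, 308, 239, 547, 107, 654, 82, 57, 139, 196, 335, 531, 187, 39, 226, 265, 491, 77, 568, 645, 534, 500, 355, 176, 531, 28, 559, 587, 467, 375, 163, 538, 22, 560, 582, 463, 366, 150, 516, 666, 503, 490, 314, 125, 439, 564, 324, 209
F(62) mod 679 = 209


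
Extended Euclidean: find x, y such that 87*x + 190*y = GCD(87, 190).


Tabular extended Euclidean (each row: r = 87*s + 190*t):
r=87, s=1, t=0
r=190, s=0, t=1
q=0: r=87, s=1, t=0   [87*(1) + 190*(0) = 87]
q=2: r=16, s=-2, t=1   [87*(-2) + 190*(1) = 16]
q=5: r=7, s=11, t=-5   [87*(11) + 190*(-5) = 7]
q=2: r=2, s=-24, t=11   [87*(-24) + 190*(11) = 2]
q=3: r=1, s=83, t=-38   [87*(83) + 190*(-38) = 1]
q=2: r=0, s=-190, t=87   [87*(-190) + 190*(87) = 0]
GCD = 1; from the row with r=1: x=83, y=-38
Check: 87*(83) + 190*(-38) = 7221 - 7220 = 1

GCD = 1, x = 83, y = -38


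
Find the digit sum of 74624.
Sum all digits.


7 + 4 + 6 + 2 + 4 = 23


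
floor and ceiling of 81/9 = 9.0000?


81/9 = 9.0000
floor = 9
ceil = 9

floor = 9, ceil = 9


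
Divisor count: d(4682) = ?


4682 = 2^1 × 2341^1
d(4682) = (1+1) × (1+1) = 4

4 divisors


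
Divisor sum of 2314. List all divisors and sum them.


Divisors of 2314: 1, 2, 13, 26, 89, 178, 1157, 2314
Sum = 1 + 2 + 13 + 26 + 89 + 178 + 1157 + 2314 = 3780

σ(2314) = 3780


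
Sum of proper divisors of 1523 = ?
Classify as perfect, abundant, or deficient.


Proper divisors: 1
Sum = 1 = 1
1 < 1523 → deficient

s(1523) = 1 (deficient)


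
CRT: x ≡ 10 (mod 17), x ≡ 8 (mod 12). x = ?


M = 17*12 = 204
M1 = M/17 = 12, M2 = M/12 = 17
M1^(-1) mod 17 = 10, M2^(-1) mod 12 = 5
x = 10*12*10 + 8*17*5 = 1880
1880 mod 204 = 44
Check: 44 mod 17 = 10 ✓, 44 mod 12 = 8 ✓

x ≡ 44 (mod 204)


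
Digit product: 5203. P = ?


5 × 2 × 0 × 3 = 0


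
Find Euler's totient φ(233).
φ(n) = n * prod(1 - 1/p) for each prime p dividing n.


233 = 233
Prime factors: 233
φ(233) = 233 × (1-1/233)
= 233 × 232/233 = 232

φ(233) = 232


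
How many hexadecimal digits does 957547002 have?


957547002 in base 16 = 391301FA
Number of digits = 8

8 digits (base 16)


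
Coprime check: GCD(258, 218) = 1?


Euclidean algorithm:
258 = 1 * 218 + 40
218 = 5 * 40 + 18
40 = 2 * 18 + 4
18 = 4 * 4 + 2
4 = 2 * 2 + 0
GCD(258, 218) = 2

No, not coprime (GCD = 2)


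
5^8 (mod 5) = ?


5^1 mod 5 = 0
5^2 mod 5 = 0
5^3 mod 5 = 0
5^4 mod 5 = 0
5^5 mod 5 = 0
5^6 mod 5 = 0
5^7 mod 5 = 0
5^8 mod 5 = 0


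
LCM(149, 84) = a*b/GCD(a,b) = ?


GCD(149, 84) = 1
LCM = 149*84/1 = 12516/1 = 12516

LCM = 12516


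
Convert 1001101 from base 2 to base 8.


1001101 (base 2) = 77 (decimal)
77 (decimal) = 115 (base 8)


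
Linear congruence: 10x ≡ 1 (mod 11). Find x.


GCD(10, 11) = 1, unique solution
a^(-1) mod 11 = 10
x = 10 * 1 mod 11 = 10

x ≡ 10 (mod 11)


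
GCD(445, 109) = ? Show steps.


445 = 4 * 109 + 9
109 = 12 * 9 + 1
9 = 9 * 1 + 0
GCD = 1


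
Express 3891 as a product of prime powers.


3891 / 3 = 1297
1297 / 1297 = 1
3891 = 3 × 1297


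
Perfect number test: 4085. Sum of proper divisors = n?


Proper divisors of 4085: 1, 5, 19, 43, 95, 215, 817
Sum = 1 + 5 + 19 + 43 + 95 + 215 + 817 = 1195

No, 4085 is not perfect (1195 ≠ 4085)


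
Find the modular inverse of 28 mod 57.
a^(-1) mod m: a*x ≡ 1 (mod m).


Use the extended Euclidean algorithm on (57, 28); each row r = 57*s + 28*t:
r=57, s=1, t=0
r=28, s=0, t=1
q=2: r=1, s=1, t=-2   [57*(1) + 28*(-2) = 1]
q=28: r=0, s=-28, t=57   [57*(-28) + 28*(57) = 0]
GCD = 1 with t = -2, so 28*(-2) ≡ 1 (mod 57)
Inverse = -2 mod 57 = 55
Check: 28 * 55 = 1540 ≡ 1 (mod 57)

28^(-1) ≡ 55 (mod 57)


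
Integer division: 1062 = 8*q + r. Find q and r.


1062 = 8 * 132 + 6
Check: 1056 + 6 = 1062

q = 132, r = 6


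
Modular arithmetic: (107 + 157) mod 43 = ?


107 + 157 = 264
264 mod 43 = 6


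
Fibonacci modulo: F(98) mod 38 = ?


F(k) mod 38 for k=1..98:
1, 1, 2, 3, 5, 8, 13, 21, 34, 17, 13, 30, 5, 35, 2, 37, 1, 0, 1, 1, 2, 3, 5, 8, 13, 21, 34, 17, 13, 30, 5, 35, 2, 37, 1, 0, 1, 1, 2, 3, 5, 8, 13, 21, 34, 17, 13, 30, 5, 35, 2, 37, 1, 0, 1, 1, 2, 3, 5, 8, 13, 21, 34, 17, 13, 30, 5, 35, 2, 37, 1, 0, 1, 1, 2, 3, 5, 8, 13, 21, 34, 17, 13, 30, 5, 35, 2, 37, 1, 0, 1, 1, 2, 3, 5, 8, 13, 21
F(98) mod 38 = 21


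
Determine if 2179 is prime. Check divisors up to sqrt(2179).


Check divisors up to sqrt(2179) = 46.6798
No divisors found.
2179 is prime.

Yes, 2179 is prime


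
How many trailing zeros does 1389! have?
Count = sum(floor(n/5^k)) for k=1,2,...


floor(1389/5) = 277
floor(1389/25) = 55
floor(1389/125) = 11
floor(1389/625) = 2
Total = 345

345 trailing zeros


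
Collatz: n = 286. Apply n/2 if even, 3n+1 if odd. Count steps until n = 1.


286 → 143 → 430 → 215 → 646 → 323 → 970 → 485 → 1456 → 728 → 364 → 182 → 91 → 274 → 137 → 412 → 206 → 103 → 310 → 155 → 466 → 233 → 700 → 350 → 175 → 526 → 263 → 790 → 395 → 1186 → 593 → 1780 → 890 → 445 → 1336 → 668 → 334 → 167 → 502 → 251 → 754 → 377 → 1132 → 566 → 283 → 850 → 425 → 1276 → 638 → 319 → 958 → 479 → 1438 → 719 → 2158 → 1079 → 3238 → 1619 → 4858 → 2429 → 7288 → 3644 → 1822 → 911 → 2734 → 1367 → 4102 → 2051 → 6154 → 3077 → 9232 → 4616 → 2308 → 1154 → 577 → 1732 → 866 → 433 → 1300 → 650 → 325 → 976 → 488 → 244 → 122 → 61 → 184 → 92 → 46 → 23 → 70 → 35 → 106 → 53 → 160 → 80 → 40 → 20 → 10 → 5 → 16 → 8 → 4 → 2 → 1
Total steps = 104

104 steps


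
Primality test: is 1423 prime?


Check divisors up to sqrt(1423) = 37.7227
No divisors found.
1423 is prime.

Yes, 1423 is prime


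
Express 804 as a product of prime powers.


804 / 2 = 402
402 / 2 = 201
201 / 3 = 67
67 / 67 = 1
804 = 2^2 × 3 × 67


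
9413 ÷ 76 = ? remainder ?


9413 = 76 * 123 + 65
Check: 9348 + 65 = 9413

q = 123, r = 65


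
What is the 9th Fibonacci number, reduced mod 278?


F(k) mod 278 for k=1..9:
1, 1, 2, 3, 5, 8, 13, 21, 34
F(9) mod 278 = 34


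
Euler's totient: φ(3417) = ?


3417 = 3 × 17 × 67
Prime factors: 3, 17, 67
φ(3417) = 3417 × (1-1/3) × (1-1/17) × (1-1/67)
= 3417 × 2/3 × 16/17 × 66/67 = 2112

φ(3417) = 2112


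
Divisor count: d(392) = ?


392 = 2^3 × 7^2
d(392) = (3+1) × (2+1) = 12

12 divisors


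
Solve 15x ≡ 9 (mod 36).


GCD(15, 36) = 3 divides 9
Divide: 5x ≡ 3 (mod 12)
x ≡ 3 (mod 12)


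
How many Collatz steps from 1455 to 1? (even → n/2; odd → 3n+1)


1455 → 4366 → 2183 → 6550 → 3275 → 9826 → 4913 → 14740 → 7370 → 3685 → 11056 → 5528 → 2764 → 1382 → 691 → 2074 → 1037 → 3112 → 1556 → 778 → 389 → 1168 → 584 → 292 → 146 → 73 → 220 → 110 → 55 → 166 → 83 → 250 → 125 → 376 → 188 → 94 → 47 → 142 → 71 → 214 → 107 → 322 → 161 → 484 → 242 → 121 → 364 → 182 → 91 → 274 → 137 → 412 → 206 → 103 → 310 → 155 → 466 → 233 → 700 → 350 → 175 → 526 → 263 → 790 → 395 → 1186 → 593 → 1780 → 890 → 445 → 1336 → 668 → 334 → 167 → 502 → 251 → 754 → 377 → 1132 → 566 → 283 → 850 → 425 → 1276 → 638 → 319 → 958 → 479 → 1438 → 719 → 2158 → 1079 → 3238 → 1619 → 4858 → 2429 → 7288 → 3644 → 1822 → 911 → 2734 → 1367 → 4102 → 2051 → 6154 → 3077 → 9232 → 4616 → 2308 → 1154 → 577 → 1732 → 866 → 433 → 1300 → 650 → 325 → 976 → 488 → 244 → 122 → 61 → 184 → 92 → 46 → 23 → 70 → 35 → 106 → 53 → 160 → 80 → 40 → 20 → 10 → 5 → 16 → 8 → 4 → 2 → 1
Total steps = 140

140 steps


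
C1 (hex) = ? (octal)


C1 (base 16) = 193 (decimal)
193 (decimal) = 301 (base 8)


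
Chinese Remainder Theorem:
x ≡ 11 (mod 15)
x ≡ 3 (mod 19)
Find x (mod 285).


M = 15*19 = 285
M1 = M/15 = 19, M2 = M/19 = 15
M1^(-1) mod 15 = 4, M2^(-1) mod 19 = 14
x = 11*19*4 + 3*15*14 = 1466
1466 mod 285 = 41
Check: 41 mod 15 = 11 ✓, 41 mod 19 = 3 ✓

x ≡ 41 (mod 285)


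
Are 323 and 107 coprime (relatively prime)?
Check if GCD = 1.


Euclidean algorithm:
323 = 3 * 107 + 2
107 = 53 * 2 + 1
2 = 2 * 1 + 0
GCD(323, 107) = 1

Yes, coprime (GCD = 1)


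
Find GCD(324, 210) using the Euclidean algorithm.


324 = 1 * 210 + 114
210 = 1 * 114 + 96
114 = 1 * 96 + 18
96 = 5 * 18 + 6
18 = 3 * 6 + 0
GCD = 6


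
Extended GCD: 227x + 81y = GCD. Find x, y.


Tabular extended Euclidean (each row: r = 227*s + 81*t):
r=227, s=1, t=0
r=81, s=0, t=1
q=2: r=65, s=1, t=-2   [227*(1) + 81*(-2) = 65]
q=1: r=16, s=-1, t=3   [227*(-1) + 81*(3) = 16]
q=4: r=1, s=5, t=-14   [227*(5) + 81*(-14) = 1]
q=16: r=0, s=-81, t=227   [227*(-81) + 81*(227) = 0]
GCD = 1; from the row with r=1: x=5, y=-14
Check: 227*(5) + 81*(-14) = 1135 - 1134 = 1

GCD = 1, x = 5, y = -14


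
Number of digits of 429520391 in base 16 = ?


429520391 in base 16 = 1999F607
Number of digits = 8

8 digits (base 16)


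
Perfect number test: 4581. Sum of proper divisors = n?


Proper divisors of 4581: 1, 3, 9, 509, 1527
Sum = 1 + 3 + 9 + 509 + 1527 = 2049

No, 4581 is not perfect (2049 ≠ 4581)


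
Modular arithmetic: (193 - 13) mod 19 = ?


193 - 13 = 180
180 mod 19 = 9


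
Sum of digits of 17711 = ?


1 + 7 + 7 + 1 + 1 = 17


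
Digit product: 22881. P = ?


2 × 2 × 8 × 8 × 1 = 256


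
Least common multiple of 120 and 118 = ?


GCD(120, 118) = 2
LCM = 120*118/2 = 14160/2 = 7080

LCM = 7080


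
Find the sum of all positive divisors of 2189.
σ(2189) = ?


Divisors of 2189: 1, 11, 199, 2189
Sum = 1 + 11 + 199 + 2189 = 2400

σ(2189) = 2400


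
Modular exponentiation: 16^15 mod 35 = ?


16^1 mod 35 = 16
16^2 mod 35 = 11
16^3 mod 35 = 1
16^4 mod 35 = 16
16^5 mod 35 = 11
16^6 mod 35 = 1
16^7 mod 35 = 16
16^8 mod 35 = 11
16^9 mod 35 = 1
16^10 mod 35 = 16
16^11 mod 35 = 11
16^12 mod 35 = 1
16^13 mod 35 = 16
16^14 mod 35 = 11
16^15 mod 35 = 1


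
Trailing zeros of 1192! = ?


floor(1192/5) = 238
floor(1192/25) = 47
floor(1192/125) = 9
floor(1192/625) = 1
Total = 295

295 trailing zeros


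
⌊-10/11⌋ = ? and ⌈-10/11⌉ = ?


-10/11 = -0.9091
floor = -1
ceil = 0

floor = -1, ceil = 0


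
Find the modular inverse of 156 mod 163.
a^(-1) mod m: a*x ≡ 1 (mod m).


Use the extended Euclidean algorithm on (163, 156); each row r = 163*s + 156*t:
r=163, s=1, t=0
r=156, s=0, t=1
q=1: r=7, s=1, t=-1   [163*(1) + 156*(-1) = 7]
q=22: r=2, s=-22, t=23   [163*(-22) + 156*(23) = 2]
q=3: r=1, s=67, t=-70   [163*(67) + 156*(-70) = 1]
q=2: r=0, s=-156, t=163   [163*(-156) + 156*(163) = 0]
GCD = 1 with t = -70, so 156*(-70) ≡ 1 (mod 163)
Inverse = -70 mod 163 = 93
Check: 156 * 93 = 14508 ≡ 1 (mod 163)

156^(-1) ≡ 93 (mod 163)


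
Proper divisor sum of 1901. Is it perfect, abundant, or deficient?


Proper divisors: 1
Sum = 1 = 1
1 < 1901 → deficient

s(1901) = 1 (deficient)


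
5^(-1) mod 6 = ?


Use the extended Euclidean algorithm on (6, 5); each row r = 6*s + 5*t:
r=6, s=1, t=0
r=5, s=0, t=1
q=1: r=1, s=1, t=-1   [6*(1) + 5*(-1) = 1]
q=5: r=0, s=-5, t=6   [6*(-5) + 5*(6) = 0]
GCD = 1 with t = -1, so 5*(-1) ≡ 1 (mod 6)
Inverse = -1 mod 6 = 5
Check: 5 * 5 = 25 ≡ 1 (mod 6)

5^(-1) ≡ 5 (mod 6)


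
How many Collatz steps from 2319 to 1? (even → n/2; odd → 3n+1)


2319 → 6958 → 3479 → 10438 → 5219 → 15658 → 7829 → 23488 → 11744 → 5872 → 2936 → 1468 → 734 → 367 → 1102 → 551 → 1654 → 827 → 2482 → 1241 → 3724 → 1862 → 931 → 2794 → 1397 → 4192 → 2096 → 1048 → 524 → 262 → 131 → 394 → 197 → 592 → 296 → 148 → 74 → 37 → 112 → 56 → 28 → 14 → 7 → 22 → 11 → 34 → 17 → 52 → 26 → 13 → 40 → 20 → 10 → 5 → 16 → 8 → 4 → 2 → 1
Total steps = 58

58 steps


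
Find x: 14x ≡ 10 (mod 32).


GCD(14, 32) = 2 divides 10
Divide: 7x ≡ 5 (mod 16)
x ≡ 3 (mod 16)


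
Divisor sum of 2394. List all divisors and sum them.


Divisors of 2394: 1, 2, 3, 6, 7, 9, 14, 18, 19, 21, 38, 42, 57, 63, 114, 126, 133, 171, 266, 342, 399, 798, 1197, 2394
Sum = 1 + 2 + 3 + 6 + 7 + 9 + 14 + 18 + 19 + 21 + 38 + 42 + 57 + 63 + 114 + 126 + 133 + 171 + 266 + 342 + 399 + 798 + 1197 + 2394 = 6240

σ(2394) = 6240


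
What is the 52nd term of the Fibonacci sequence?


Sequence: 1, 1, 2, 3, 5, 8, 13, 21, 34, 55, 89, 144, 233, 377, 610, 987, 1597, 2584, 4181, 6765, 10946, 17711, 28657, 46368, 75025, 121393, 196418, 317811, 514229, 832040, 1346269, 2178309, 3524578, 5702887, 9227465, 14930352, 24157817, 39088169, 63245986, 102334155, 165580141, 267914296, 433494437, 701408733, 1134903170, 1836311903, 2971215073, 4807526976, 7778742049, 12586269025, 20365011074, 32951280099
F(52) = 32951280099


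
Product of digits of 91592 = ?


9 × 1 × 5 × 9 × 2 = 810


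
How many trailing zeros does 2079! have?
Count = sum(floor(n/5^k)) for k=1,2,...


floor(2079/5) = 415
floor(2079/25) = 83
floor(2079/125) = 16
floor(2079/625) = 3
Total = 517

517 trailing zeros


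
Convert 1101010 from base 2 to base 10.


1101010 (base 2) = 106 (decimal)
106 (decimal) = 106 (base 10)


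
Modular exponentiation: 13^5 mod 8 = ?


13^1 mod 8 = 5
13^2 mod 8 = 1
13^3 mod 8 = 5
13^4 mod 8 = 1
13^5 mod 8 = 5


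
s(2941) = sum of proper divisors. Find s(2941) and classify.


Proper divisors: 1, 17, 173
Sum = 1 + 17 + 173 = 191
191 < 2941 → deficient

s(2941) = 191 (deficient)


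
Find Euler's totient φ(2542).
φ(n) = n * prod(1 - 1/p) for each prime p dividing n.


2542 = 2 × 31 × 41
Prime factors: 2, 31, 41
φ(2542) = 2542 × (1-1/2) × (1-1/31) × (1-1/41)
= 2542 × 1/2 × 30/31 × 40/41 = 1200

φ(2542) = 1200


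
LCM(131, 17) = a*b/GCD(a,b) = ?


GCD(131, 17) = 1
LCM = 131*17/1 = 2227/1 = 2227

LCM = 2227


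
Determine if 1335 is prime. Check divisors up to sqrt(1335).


1335 / 3 = 445 (exact division)
1335 is NOT prime.

No, 1335 is not prime


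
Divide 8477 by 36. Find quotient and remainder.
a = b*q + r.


8477 = 36 * 235 + 17
Check: 8460 + 17 = 8477

q = 235, r = 17


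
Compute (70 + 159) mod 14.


70 + 159 = 229
229 mod 14 = 5


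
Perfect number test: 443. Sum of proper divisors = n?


Proper divisors of 443: 1
Sum = 1 = 1

No, 443 is not perfect (1 ≠ 443)


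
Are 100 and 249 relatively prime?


Euclidean algorithm:
249 = 2 * 100 + 49
100 = 2 * 49 + 2
49 = 24 * 2 + 1
2 = 2 * 1 + 0
GCD(100, 249) = 1

Yes, coprime (GCD = 1)


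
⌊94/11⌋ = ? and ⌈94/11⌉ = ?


94/11 = 8.5455
floor = 8
ceil = 9

floor = 8, ceil = 9


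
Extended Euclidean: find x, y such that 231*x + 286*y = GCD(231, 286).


Tabular extended Euclidean (each row: r = 231*s + 286*t):
r=231, s=1, t=0
r=286, s=0, t=1
q=0: r=231, s=1, t=0   [231*(1) + 286*(0) = 231]
q=1: r=55, s=-1, t=1   [231*(-1) + 286*(1) = 55]
q=4: r=11, s=5, t=-4   [231*(5) + 286*(-4) = 11]
q=5: r=0, s=-26, t=21   [231*(-26) + 286*(21) = 0]
GCD = 11; from the row with r=11: x=5, y=-4
Check: 231*(5) + 286*(-4) = 1155 - 1144 = 11

GCD = 11, x = 5, y = -4


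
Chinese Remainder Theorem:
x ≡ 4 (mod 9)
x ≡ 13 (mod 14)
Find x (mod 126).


M = 9*14 = 126
M1 = M/9 = 14, M2 = M/14 = 9
M1^(-1) mod 9 = 2, M2^(-1) mod 14 = 11
x = 4*14*2 + 13*9*11 = 1399
1399 mod 126 = 13
Check: 13 mod 9 = 4 ✓, 13 mod 14 = 13 ✓

x ≡ 13 (mod 126)


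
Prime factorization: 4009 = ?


4009 / 19 = 211
211 / 211 = 1
4009 = 19 × 211


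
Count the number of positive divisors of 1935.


1935 = 3^2 × 5^1 × 43^1
d(1935) = (2+1) × (1+1) × (1+1) = 12

12 divisors


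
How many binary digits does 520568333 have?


520568333 in base 2 = 11111000001110011111000001101
Number of digits = 29

29 digits (base 2)


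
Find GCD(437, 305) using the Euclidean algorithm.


437 = 1 * 305 + 132
305 = 2 * 132 + 41
132 = 3 * 41 + 9
41 = 4 * 9 + 5
9 = 1 * 5 + 4
5 = 1 * 4 + 1
4 = 4 * 1 + 0
GCD = 1


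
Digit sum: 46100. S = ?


4 + 6 + 1 + 0 + 0 = 11


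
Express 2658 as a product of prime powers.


2658 / 2 = 1329
1329 / 3 = 443
443 / 443 = 1
2658 = 2 × 3 × 443


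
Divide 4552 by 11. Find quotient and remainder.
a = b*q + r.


4552 = 11 * 413 + 9
Check: 4543 + 9 = 4552

q = 413, r = 9


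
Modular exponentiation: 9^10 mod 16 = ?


9^1 mod 16 = 9
9^2 mod 16 = 1
9^3 mod 16 = 9
9^4 mod 16 = 1
9^5 mod 16 = 9
9^6 mod 16 = 1
9^7 mod 16 = 9
9^8 mod 16 = 1
9^9 mod 16 = 9
9^10 mod 16 = 1


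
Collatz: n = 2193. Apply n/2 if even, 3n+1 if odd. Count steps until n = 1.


2193 → 6580 → 3290 → 1645 → 4936 → 2468 → 1234 → 617 → 1852 → 926 → 463 → 1390 → 695 → 2086 → 1043 → 3130 → 1565 → 4696 → 2348 → 1174 → 587 → 1762 → 881 → 2644 → 1322 → 661 → 1984 → 992 → 496 → 248 → 124 → 62 → 31 → 94 → 47 → 142 → 71 → 214 → 107 → 322 → 161 → 484 → 242 → 121 → 364 → 182 → 91 → 274 → 137 → 412 → 206 → 103 → 310 → 155 → 466 → 233 → 700 → 350 → 175 → 526 → 263 → 790 → 395 → 1186 → 593 → 1780 → 890 → 445 → 1336 → 668 → 334 → 167 → 502 → 251 → 754 → 377 → 1132 → 566 → 283 → 850 → 425 → 1276 → 638 → 319 → 958 → 479 → 1438 → 719 → 2158 → 1079 → 3238 → 1619 → 4858 → 2429 → 7288 → 3644 → 1822 → 911 → 2734 → 1367 → 4102 → 2051 → 6154 → 3077 → 9232 → 4616 → 2308 → 1154 → 577 → 1732 → 866 → 433 → 1300 → 650 → 325 → 976 → 488 → 244 → 122 → 61 → 184 → 92 → 46 → 23 → 70 → 35 → 106 → 53 → 160 → 80 → 40 → 20 → 10 → 5 → 16 → 8 → 4 → 2 → 1
Total steps = 138

138 steps


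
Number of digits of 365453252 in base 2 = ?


365453252 in base 2 = 10101110010000101111111000100
Number of digits = 29

29 digits (base 2)


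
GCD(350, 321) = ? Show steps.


350 = 1 * 321 + 29
321 = 11 * 29 + 2
29 = 14 * 2 + 1
2 = 2 * 1 + 0
GCD = 1


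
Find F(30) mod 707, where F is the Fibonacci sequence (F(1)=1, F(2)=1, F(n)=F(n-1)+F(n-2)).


F(k) mod 707 for k=1..30:
1, 1, 2, 3, 5, 8, 13, 21, 34, 55, 89, 144, 233, 377, 610, 280, 183, 463, 646, 402, 341, 36, 377, 413, 83, 496, 579, 368, 240, 608
F(30) mod 707 = 608


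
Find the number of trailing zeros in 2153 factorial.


floor(2153/5) = 430
floor(2153/25) = 86
floor(2153/125) = 17
floor(2153/625) = 3
Total = 536

536 trailing zeros


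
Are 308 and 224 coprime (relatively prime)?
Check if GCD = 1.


Euclidean algorithm:
308 = 1 * 224 + 84
224 = 2 * 84 + 56
84 = 1 * 56 + 28
56 = 2 * 28 + 0
GCD(308, 224) = 28

No, not coprime (GCD = 28)


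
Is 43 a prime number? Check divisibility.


Check divisors up to sqrt(43) = 6.5574
No divisors found.
43 is prime.

Yes, 43 is prime


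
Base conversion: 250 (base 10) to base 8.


250 (base 10) = 250 (decimal)
250 (decimal) = 372 (base 8)


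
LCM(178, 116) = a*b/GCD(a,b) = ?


GCD(178, 116) = 2
LCM = 178*116/2 = 20648/2 = 10324

LCM = 10324


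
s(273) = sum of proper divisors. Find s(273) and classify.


Proper divisors: 1, 3, 7, 13, 21, 39, 91
Sum = 1 + 3 + 7 + 13 + 21 + 39 + 91 = 175
175 < 273 → deficient

s(273) = 175 (deficient)


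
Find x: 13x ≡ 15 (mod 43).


GCD(13, 43) = 1, unique solution
a^(-1) mod 43 = 10
x = 10 * 15 mod 43 = 21

x ≡ 21 (mod 43)


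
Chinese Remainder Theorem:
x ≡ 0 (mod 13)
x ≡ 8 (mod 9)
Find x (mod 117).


M = 13*9 = 117
M1 = M/13 = 9, M2 = M/9 = 13
M1^(-1) mod 13 = 3, M2^(-1) mod 9 = 7
x = 0*9*3 + 8*13*7 = 728
728 mod 117 = 26
Check: 26 mod 13 = 0 ✓, 26 mod 9 = 8 ✓

x ≡ 26 (mod 117)


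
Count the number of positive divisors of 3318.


3318 = 2^1 × 3^1 × 7^1 × 79^1
d(3318) = (1+1) × (1+1) × (1+1) × (1+1) = 16

16 divisors


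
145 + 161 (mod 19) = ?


145 + 161 = 306
306 mod 19 = 2


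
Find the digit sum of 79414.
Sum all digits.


7 + 9 + 4 + 1 + 4 = 25


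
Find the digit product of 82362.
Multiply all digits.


8 × 2 × 3 × 6 × 2 = 576


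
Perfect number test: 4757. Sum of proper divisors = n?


Proper divisors of 4757: 1, 67, 71
Sum = 1 + 67 + 71 = 139

No, 4757 is not perfect (139 ≠ 4757)


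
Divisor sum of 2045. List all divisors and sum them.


Divisors of 2045: 1, 5, 409, 2045
Sum = 1 + 5 + 409 + 2045 = 2460

σ(2045) = 2460


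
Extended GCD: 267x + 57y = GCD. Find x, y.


Tabular extended Euclidean (each row: r = 267*s + 57*t):
r=267, s=1, t=0
r=57, s=0, t=1
q=4: r=39, s=1, t=-4   [267*(1) + 57*(-4) = 39]
q=1: r=18, s=-1, t=5   [267*(-1) + 57*(5) = 18]
q=2: r=3, s=3, t=-14   [267*(3) + 57*(-14) = 3]
q=6: r=0, s=-19, t=89   [267*(-19) + 57*(89) = 0]
GCD = 3; from the row with r=3: x=3, y=-14
Check: 267*(3) + 57*(-14) = 801 - 798 = 3

GCD = 3, x = 3, y = -14


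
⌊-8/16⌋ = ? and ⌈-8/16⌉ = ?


-8/16 = -0.5000
floor = -1
ceil = 0

floor = -1, ceil = 0


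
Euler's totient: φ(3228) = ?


3228 = 2^2 × 3 × 269
Prime factors: 2, 3, 269
φ(3228) = 3228 × (1-1/2) × (1-1/3) × (1-1/269)
= 3228 × 1/2 × 2/3 × 268/269 = 1072

φ(3228) = 1072


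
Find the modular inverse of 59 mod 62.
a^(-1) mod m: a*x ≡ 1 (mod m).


Use the extended Euclidean algorithm on (62, 59); each row r = 62*s + 59*t:
r=62, s=1, t=0
r=59, s=0, t=1
q=1: r=3, s=1, t=-1   [62*(1) + 59*(-1) = 3]
q=19: r=2, s=-19, t=20   [62*(-19) + 59*(20) = 2]
q=1: r=1, s=20, t=-21   [62*(20) + 59*(-21) = 1]
q=2: r=0, s=-59, t=62   [62*(-59) + 59*(62) = 0]
GCD = 1 with t = -21, so 59*(-21) ≡ 1 (mod 62)
Inverse = -21 mod 62 = 41
Check: 59 * 41 = 2419 ≡ 1 (mod 62)

59^(-1) ≡ 41 (mod 62)


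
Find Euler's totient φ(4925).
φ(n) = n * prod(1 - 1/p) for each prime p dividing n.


4925 = 5^2 × 197
Prime factors: 5, 197
φ(4925) = 4925 × (1-1/5) × (1-1/197)
= 4925 × 4/5 × 196/197 = 3920

φ(4925) = 3920


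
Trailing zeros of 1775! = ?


floor(1775/5) = 355
floor(1775/25) = 71
floor(1775/125) = 14
floor(1775/625) = 2
Total = 442

442 trailing zeros


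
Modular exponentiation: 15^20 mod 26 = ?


15^1 mod 26 = 15
15^2 mod 26 = 17
15^3 mod 26 = 21
15^4 mod 26 = 3
15^5 mod 26 = 19
15^6 mod 26 = 25
15^7 mod 26 = 11
15^8 mod 26 = 9
15^9 mod 26 = 5
15^10 mod 26 = 23
15^11 mod 26 = 7
15^12 mod 26 = 1
15^13 mod 26 = 15
15^14 mod 26 = 17
15^15 mod 26 = 21
15^16 mod 26 = 3
15^17 mod 26 = 19
15^18 mod 26 = 25
15^19 mod 26 = 11
15^20 mod 26 = 9


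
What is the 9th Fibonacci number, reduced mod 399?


F(k) mod 399 for k=1..9:
1, 1, 2, 3, 5, 8, 13, 21, 34
F(9) mod 399 = 34


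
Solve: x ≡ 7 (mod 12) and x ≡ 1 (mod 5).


M = 12*5 = 60
M1 = M/12 = 5, M2 = M/5 = 12
M1^(-1) mod 12 = 5, M2^(-1) mod 5 = 3
x = 7*5*5 + 1*12*3 = 211
211 mod 60 = 31
Check: 31 mod 12 = 7 ✓, 31 mod 5 = 1 ✓

x ≡ 31 (mod 60)


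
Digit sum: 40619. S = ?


4 + 0 + 6 + 1 + 9 = 20


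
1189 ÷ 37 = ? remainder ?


1189 = 37 * 32 + 5
Check: 1184 + 5 = 1189

q = 32, r = 5


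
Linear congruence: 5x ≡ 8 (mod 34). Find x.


GCD(5, 34) = 1, unique solution
a^(-1) mod 34 = 7
x = 7 * 8 mod 34 = 22

x ≡ 22 (mod 34)


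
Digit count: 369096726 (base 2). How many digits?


369096726 in base 2 = 10101111111111111100000010110
Number of digits = 29

29 digits (base 2)


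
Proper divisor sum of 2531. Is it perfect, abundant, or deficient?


Proper divisors: 1
Sum = 1 = 1
1 < 2531 → deficient

s(2531) = 1 (deficient)


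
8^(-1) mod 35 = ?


Use the extended Euclidean algorithm on (35, 8); each row r = 35*s + 8*t:
r=35, s=1, t=0
r=8, s=0, t=1
q=4: r=3, s=1, t=-4   [35*(1) + 8*(-4) = 3]
q=2: r=2, s=-2, t=9   [35*(-2) + 8*(9) = 2]
q=1: r=1, s=3, t=-13   [35*(3) + 8*(-13) = 1]
q=2: r=0, s=-8, t=35   [35*(-8) + 8*(35) = 0]
GCD = 1 with t = -13, so 8*(-13) ≡ 1 (mod 35)
Inverse = -13 mod 35 = 22
Check: 8 * 22 = 176 ≡ 1 (mod 35)

8^(-1) ≡ 22 (mod 35)


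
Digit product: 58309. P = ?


5 × 8 × 3 × 0 × 9 = 0


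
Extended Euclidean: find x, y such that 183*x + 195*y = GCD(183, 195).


Tabular extended Euclidean (each row: r = 183*s + 195*t):
r=183, s=1, t=0
r=195, s=0, t=1
q=0: r=183, s=1, t=0   [183*(1) + 195*(0) = 183]
q=1: r=12, s=-1, t=1   [183*(-1) + 195*(1) = 12]
q=15: r=3, s=16, t=-15   [183*(16) + 195*(-15) = 3]
q=4: r=0, s=-65, t=61   [183*(-65) + 195*(61) = 0]
GCD = 3; from the row with r=3: x=16, y=-15
Check: 183*(16) + 195*(-15) = 2928 - 2925 = 3

GCD = 3, x = 16, y = -15


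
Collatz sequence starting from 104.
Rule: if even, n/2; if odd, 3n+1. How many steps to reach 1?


104 → 52 → 26 → 13 → 40 → 20 → 10 → 5 → 16 → 8 → 4 → 2 → 1
Total steps = 12

12 steps


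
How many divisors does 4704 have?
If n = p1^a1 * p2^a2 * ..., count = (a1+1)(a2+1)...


4704 = 2^5 × 3^1 × 7^2
d(4704) = (5+1) × (1+1) × (2+1) = 36

36 divisors


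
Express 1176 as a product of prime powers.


1176 / 2 = 588
588 / 2 = 294
294 / 2 = 147
147 / 3 = 49
49 / 7 = 7
7 / 7 = 1
1176 = 2^3 × 3 × 7^2


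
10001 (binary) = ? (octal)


10001 (base 2) = 17 (decimal)
17 (decimal) = 21 (base 8)


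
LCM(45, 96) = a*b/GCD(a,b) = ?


GCD(45, 96) = 3
LCM = 45*96/3 = 4320/3 = 1440

LCM = 1440


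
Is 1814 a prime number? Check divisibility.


1814 / 2 = 907 (exact division)
1814 is NOT prime.

No, 1814 is not prime


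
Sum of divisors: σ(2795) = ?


Divisors of 2795: 1, 5, 13, 43, 65, 215, 559, 2795
Sum = 1 + 5 + 13 + 43 + 65 + 215 + 559 + 2795 = 3696

σ(2795) = 3696


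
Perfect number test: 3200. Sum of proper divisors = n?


Proper divisors of 3200: 1, 2, 4, 5, 8, 10, 16, 20, 25, 32, 40, 50, 64, 80, 100, 128, 160, 200, 320, 400, 640, 800, 1600
Sum = 1 + 2 + 4 + 5 + 8 + 10 + 16 + 20 + 25 + 32 + 40 + 50 + 64 + 80 + 100 + 128 + 160 + 200 + 320 + 400 + 640 + 800 + 1600 = 4705

No, 3200 is not perfect (4705 ≠ 3200)


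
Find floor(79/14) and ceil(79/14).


79/14 = 5.6429
floor = 5
ceil = 6

floor = 5, ceil = 6


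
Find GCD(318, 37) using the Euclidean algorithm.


318 = 8 * 37 + 22
37 = 1 * 22 + 15
22 = 1 * 15 + 7
15 = 2 * 7 + 1
7 = 7 * 1 + 0
GCD = 1


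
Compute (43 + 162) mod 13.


43 + 162 = 205
205 mod 13 = 10


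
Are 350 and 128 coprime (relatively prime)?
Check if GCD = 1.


Euclidean algorithm:
350 = 2 * 128 + 94
128 = 1 * 94 + 34
94 = 2 * 34 + 26
34 = 1 * 26 + 8
26 = 3 * 8 + 2
8 = 4 * 2 + 0
GCD(350, 128) = 2

No, not coprime (GCD = 2)


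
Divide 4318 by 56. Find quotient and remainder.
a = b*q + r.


4318 = 56 * 77 + 6
Check: 4312 + 6 = 4318

q = 77, r = 6


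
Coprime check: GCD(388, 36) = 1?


Euclidean algorithm:
388 = 10 * 36 + 28
36 = 1 * 28 + 8
28 = 3 * 8 + 4
8 = 2 * 4 + 0
GCD(388, 36) = 4

No, not coprime (GCD = 4)


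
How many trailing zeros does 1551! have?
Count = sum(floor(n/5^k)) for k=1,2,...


floor(1551/5) = 310
floor(1551/25) = 62
floor(1551/125) = 12
floor(1551/625) = 2
Total = 386

386 trailing zeros


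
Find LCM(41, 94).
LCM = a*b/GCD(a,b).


GCD(41, 94) = 1
LCM = 41*94/1 = 3854/1 = 3854

LCM = 3854


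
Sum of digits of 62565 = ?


6 + 2 + 5 + 6 + 5 = 24


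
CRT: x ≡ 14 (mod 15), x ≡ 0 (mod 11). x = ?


M = 15*11 = 165
M1 = M/15 = 11, M2 = M/11 = 15
M1^(-1) mod 15 = 11, M2^(-1) mod 11 = 3
x = 14*11*11 + 0*15*3 = 1694
1694 mod 165 = 44
Check: 44 mod 15 = 14 ✓, 44 mod 11 = 0 ✓

x ≡ 44 (mod 165)


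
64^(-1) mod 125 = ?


Use the extended Euclidean algorithm on (125, 64); each row r = 125*s + 64*t:
r=125, s=1, t=0
r=64, s=0, t=1
q=1: r=61, s=1, t=-1   [125*(1) + 64*(-1) = 61]
q=1: r=3, s=-1, t=2   [125*(-1) + 64*(2) = 3]
q=20: r=1, s=21, t=-41   [125*(21) + 64*(-41) = 1]
q=3: r=0, s=-64, t=125   [125*(-64) + 64*(125) = 0]
GCD = 1 with t = -41, so 64*(-41) ≡ 1 (mod 125)
Inverse = -41 mod 125 = 84
Check: 64 * 84 = 5376 ≡ 1 (mod 125)

64^(-1) ≡ 84 (mod 125)
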